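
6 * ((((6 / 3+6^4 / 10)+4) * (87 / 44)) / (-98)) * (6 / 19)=-265437 / 51205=-5.18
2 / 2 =1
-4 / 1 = -4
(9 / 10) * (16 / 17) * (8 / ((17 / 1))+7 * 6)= 51984 / 1445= 35.98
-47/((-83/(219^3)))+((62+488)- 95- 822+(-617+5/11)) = 5429390326/913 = 5946758.30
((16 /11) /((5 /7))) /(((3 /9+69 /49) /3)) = 3087 /880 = 3.51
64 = 64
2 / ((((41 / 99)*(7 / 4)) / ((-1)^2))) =792 / 287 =2.76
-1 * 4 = -4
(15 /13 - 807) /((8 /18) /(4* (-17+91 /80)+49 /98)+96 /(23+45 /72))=-69243741 /348556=-198.66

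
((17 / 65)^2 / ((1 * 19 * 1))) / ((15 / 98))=28322 / 1204125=0.02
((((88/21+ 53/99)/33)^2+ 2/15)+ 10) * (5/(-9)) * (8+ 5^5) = -83186936491217/4706920449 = -17673.33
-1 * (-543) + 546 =1089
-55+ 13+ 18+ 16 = -8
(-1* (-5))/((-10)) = -1/2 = -0.50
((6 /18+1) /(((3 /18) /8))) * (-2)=-128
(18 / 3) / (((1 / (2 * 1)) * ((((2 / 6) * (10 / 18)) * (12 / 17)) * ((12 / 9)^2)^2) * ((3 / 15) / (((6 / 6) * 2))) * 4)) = 37179 / 512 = 72.62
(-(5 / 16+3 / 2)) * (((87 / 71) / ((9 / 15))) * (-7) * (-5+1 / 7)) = -71485 / 568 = -125.85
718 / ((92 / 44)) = 7898 / 23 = 343.39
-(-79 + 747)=-668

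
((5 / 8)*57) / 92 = 0.39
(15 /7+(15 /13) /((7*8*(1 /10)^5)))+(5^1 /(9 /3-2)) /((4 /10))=377665 /182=2075.08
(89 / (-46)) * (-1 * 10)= 445 / 23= 19.35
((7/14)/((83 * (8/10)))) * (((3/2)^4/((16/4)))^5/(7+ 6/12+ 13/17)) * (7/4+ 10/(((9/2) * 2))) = 3391866381195/400686088978432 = 0.01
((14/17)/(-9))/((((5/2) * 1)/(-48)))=448/255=1.76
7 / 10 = 0.70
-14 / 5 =-2.80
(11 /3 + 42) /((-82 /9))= -411 /82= -5.01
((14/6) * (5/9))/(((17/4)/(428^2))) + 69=55942.12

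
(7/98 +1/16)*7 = 15/16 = 0.94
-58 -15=-73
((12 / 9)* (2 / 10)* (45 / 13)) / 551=12 / 7163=0.00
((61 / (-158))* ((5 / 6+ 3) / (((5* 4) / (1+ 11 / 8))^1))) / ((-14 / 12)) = 26657 / 176960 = 0.15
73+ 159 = 232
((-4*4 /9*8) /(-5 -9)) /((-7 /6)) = -128 /147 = -0.87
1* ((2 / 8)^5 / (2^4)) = 1 / 16384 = 0.00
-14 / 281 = -0.05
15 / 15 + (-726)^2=527077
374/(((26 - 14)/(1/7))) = 187/42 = 4.45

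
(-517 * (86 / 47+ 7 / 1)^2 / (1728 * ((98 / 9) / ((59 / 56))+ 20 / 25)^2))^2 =244629219970253675390625 / 6912074943073141547597824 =0.04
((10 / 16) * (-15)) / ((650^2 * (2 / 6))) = -9 / 135200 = -0.00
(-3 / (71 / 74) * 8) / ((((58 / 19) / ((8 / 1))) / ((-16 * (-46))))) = -99342336 / 2059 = -48247.86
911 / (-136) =-911 / 136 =-6.70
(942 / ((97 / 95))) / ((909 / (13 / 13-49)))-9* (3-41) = 2873294 / 9797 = 293.28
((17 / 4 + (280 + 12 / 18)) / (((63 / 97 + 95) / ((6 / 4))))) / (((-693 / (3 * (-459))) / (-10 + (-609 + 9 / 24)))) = -35874154953 / 6531712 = -5492.31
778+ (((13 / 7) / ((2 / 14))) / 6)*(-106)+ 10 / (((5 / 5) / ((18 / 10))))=1699 / 3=566.33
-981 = -981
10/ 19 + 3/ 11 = 167/ 209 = 0.80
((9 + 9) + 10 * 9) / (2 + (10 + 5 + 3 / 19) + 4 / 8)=6.12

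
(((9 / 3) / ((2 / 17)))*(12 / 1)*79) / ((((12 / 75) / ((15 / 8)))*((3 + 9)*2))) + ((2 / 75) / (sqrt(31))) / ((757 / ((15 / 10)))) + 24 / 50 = sqrt(31) / 586675 + 37773411 / 3200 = 11804.19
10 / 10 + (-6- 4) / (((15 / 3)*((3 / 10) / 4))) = -77 / 3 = -25.67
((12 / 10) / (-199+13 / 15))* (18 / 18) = -9 / 1486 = -0.01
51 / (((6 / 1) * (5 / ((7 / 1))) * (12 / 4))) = 119 / 30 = 3.97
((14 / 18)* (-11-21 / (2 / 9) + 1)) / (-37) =1463 / 666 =2.20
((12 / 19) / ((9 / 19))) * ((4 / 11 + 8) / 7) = 368 / 231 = 1.59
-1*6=-6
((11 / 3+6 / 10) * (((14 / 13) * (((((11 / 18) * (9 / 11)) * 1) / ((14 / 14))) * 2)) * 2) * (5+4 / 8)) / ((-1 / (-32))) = 315392 / 195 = 1617.39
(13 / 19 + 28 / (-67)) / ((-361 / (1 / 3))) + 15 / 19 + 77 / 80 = 64400941 / 36764240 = 1.75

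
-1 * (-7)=7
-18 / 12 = -3 / 2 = -1.50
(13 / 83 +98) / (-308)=-8147 / 25564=-0.32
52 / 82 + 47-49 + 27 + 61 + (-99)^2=405393 / 41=9887.63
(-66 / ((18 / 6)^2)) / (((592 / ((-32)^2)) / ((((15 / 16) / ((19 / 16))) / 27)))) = -7040 / 18981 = -0.37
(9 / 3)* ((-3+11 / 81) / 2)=-116 / 27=-4.30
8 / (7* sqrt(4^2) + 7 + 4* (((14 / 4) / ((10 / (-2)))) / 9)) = 360 / 1561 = 0.23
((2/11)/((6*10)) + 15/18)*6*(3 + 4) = 1932/55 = 35.13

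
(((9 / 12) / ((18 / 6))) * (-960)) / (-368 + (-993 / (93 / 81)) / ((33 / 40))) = 10230 / 60371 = 0.17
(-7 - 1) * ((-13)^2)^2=-228488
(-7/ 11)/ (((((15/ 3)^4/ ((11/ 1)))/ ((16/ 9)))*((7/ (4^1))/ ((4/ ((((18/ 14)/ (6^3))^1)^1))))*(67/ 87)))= -415744/ 41875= -9.93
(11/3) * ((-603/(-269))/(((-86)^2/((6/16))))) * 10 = 33165/7958096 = 0.00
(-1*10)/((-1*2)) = 5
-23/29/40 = -23/1160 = -0.02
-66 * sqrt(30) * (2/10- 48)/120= 144.00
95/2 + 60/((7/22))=236.07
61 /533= 0.11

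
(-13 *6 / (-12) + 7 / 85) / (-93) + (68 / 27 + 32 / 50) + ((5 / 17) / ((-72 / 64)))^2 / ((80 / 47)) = 3.13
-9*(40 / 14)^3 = -72000 / 343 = -209.91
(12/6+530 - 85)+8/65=29063/65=447.12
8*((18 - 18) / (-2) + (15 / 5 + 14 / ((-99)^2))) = 235336 / 9801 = 24.01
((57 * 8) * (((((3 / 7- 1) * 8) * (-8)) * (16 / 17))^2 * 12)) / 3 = 30601641984 / 14161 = 2160980.30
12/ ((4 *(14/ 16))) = 24/ 7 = 3.43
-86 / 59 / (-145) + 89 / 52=765867 / 444860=1.72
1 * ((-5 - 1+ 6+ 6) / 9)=2 / 3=0.67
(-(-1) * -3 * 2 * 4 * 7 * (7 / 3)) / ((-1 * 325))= 392 / 325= 1.21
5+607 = 612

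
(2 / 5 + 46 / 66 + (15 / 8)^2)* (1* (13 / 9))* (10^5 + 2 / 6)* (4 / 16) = 166566.47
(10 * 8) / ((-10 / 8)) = -64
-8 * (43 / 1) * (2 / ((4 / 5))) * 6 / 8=-645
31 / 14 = 2.21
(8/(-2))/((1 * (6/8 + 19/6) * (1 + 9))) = -24/235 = -0.10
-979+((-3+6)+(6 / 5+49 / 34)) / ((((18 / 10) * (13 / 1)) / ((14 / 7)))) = -1946272 / 1989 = -978.52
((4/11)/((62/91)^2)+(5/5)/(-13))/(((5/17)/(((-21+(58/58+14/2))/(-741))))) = 1650394/39165555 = 0.04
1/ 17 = 0.06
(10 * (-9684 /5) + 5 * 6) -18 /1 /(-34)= -328737 /17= -19337.47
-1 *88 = -88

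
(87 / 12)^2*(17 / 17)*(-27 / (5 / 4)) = -1135.35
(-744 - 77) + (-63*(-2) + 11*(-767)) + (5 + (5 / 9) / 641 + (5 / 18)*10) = -9124.22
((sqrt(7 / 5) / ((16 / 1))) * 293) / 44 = 293 * sqrt(35) / 3520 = 0.49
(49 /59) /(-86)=-49 /5074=-0.01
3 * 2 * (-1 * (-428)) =2568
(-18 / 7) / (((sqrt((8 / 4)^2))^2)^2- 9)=-18 / 49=-0.37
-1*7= -7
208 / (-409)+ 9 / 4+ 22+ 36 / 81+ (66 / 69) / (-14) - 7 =40578281 / 2370564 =17.12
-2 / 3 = -0.67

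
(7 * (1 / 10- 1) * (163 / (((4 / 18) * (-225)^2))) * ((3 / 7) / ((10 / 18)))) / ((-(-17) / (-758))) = 1667979 / 531250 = 3.14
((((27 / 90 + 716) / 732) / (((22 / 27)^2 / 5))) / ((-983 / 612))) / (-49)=266313177 / 2844165016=0.09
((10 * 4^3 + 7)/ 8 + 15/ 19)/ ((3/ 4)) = 108.89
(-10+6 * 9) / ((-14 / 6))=-18.86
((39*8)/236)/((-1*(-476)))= 0.00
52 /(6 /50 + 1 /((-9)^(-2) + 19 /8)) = 2011100 /20841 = 96.50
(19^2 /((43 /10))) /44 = 1805 /946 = 1.91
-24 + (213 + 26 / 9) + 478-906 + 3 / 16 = -33973 / 144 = -235.92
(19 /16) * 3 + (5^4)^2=6250057 /16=390628.56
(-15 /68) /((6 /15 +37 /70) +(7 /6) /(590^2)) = -54825750 /230791133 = -0.24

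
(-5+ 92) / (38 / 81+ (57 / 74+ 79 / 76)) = 19816164 / 519065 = 38.18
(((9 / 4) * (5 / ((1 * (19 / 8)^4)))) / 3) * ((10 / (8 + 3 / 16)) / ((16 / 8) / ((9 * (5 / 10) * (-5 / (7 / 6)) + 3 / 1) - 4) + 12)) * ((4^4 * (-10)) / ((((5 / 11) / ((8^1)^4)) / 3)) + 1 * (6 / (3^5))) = -837087.75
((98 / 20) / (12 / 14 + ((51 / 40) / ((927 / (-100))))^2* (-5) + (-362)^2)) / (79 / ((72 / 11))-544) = -4715997552 / 67089120308585195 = -0.00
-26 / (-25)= 26 / 25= 1.04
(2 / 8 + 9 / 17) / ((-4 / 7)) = -371 / 272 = -1.36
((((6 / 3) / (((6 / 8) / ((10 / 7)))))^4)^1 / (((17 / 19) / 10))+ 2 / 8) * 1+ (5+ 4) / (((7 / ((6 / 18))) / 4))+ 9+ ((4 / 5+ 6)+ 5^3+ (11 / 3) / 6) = 165128488787 / 66123540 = 2497.27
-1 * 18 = -18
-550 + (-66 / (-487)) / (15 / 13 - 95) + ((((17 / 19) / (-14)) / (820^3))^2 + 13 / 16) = -350935230627186154260385014677 / 639006364557616292608000000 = -549.19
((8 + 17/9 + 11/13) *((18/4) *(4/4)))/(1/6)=3768/13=289.85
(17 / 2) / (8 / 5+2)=85 / 36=2.36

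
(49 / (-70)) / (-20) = 7 / 200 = 0.04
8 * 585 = 4680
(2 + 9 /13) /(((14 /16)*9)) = 40 /117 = 0.34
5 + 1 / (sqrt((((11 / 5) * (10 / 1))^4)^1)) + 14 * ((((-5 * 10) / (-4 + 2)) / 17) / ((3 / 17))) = 176663 / 1452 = 121.67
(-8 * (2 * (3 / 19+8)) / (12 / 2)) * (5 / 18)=-6.04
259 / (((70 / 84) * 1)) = 1554 / 5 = 310.80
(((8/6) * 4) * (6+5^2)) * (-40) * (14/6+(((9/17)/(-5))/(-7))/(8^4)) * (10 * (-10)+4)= 528855877/357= 1481389.01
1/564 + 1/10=287/2820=0.10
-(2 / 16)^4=-1 / 4096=-0.00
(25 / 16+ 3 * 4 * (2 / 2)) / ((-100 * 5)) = -217 / 8000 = -0.03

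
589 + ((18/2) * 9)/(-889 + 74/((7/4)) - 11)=3535789/6004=588.91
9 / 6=3 / 2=1.50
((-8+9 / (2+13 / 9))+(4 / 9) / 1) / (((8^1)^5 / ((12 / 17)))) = -1379 / 12951552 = -0.00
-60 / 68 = -15 / 17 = -0.88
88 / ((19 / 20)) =1760 / 19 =92.63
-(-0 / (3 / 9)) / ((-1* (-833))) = 0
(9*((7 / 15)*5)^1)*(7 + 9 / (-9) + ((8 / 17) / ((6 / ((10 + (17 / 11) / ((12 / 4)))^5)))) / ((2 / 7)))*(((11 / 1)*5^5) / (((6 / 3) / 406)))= 312819159195271487500 / 60481971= 5172105902356.78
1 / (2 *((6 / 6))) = 1 / 2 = 0.50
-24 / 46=-12 / 23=-0.52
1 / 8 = 0.12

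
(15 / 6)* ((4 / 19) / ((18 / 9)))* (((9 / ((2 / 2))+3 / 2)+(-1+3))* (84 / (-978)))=-875 / 3097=-0.28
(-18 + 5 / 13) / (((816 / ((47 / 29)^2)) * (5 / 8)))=-505861 / 5575830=-0.09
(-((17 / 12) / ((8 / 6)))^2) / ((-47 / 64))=289 / 188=1.54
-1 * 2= -2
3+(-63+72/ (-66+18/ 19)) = -6294/ 103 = -61.11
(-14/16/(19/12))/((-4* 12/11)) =0.13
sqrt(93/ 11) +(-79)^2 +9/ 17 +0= sqrt(1023)/ 11 +106106/ 17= 6244.44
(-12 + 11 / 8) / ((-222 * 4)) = 85 / 7104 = 0.01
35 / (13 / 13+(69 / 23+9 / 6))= 70 / 11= 6.36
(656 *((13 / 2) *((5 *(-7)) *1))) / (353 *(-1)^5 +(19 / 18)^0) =18655 / 44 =423.98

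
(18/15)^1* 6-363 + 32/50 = -8879/25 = -355.16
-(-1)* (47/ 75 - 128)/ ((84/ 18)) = -9553/ 350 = -27.29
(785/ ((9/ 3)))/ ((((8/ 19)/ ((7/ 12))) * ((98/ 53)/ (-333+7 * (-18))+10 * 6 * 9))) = 282206715/ 420367424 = 0.67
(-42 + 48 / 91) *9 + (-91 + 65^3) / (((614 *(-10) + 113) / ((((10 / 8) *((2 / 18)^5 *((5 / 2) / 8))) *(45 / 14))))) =-85960065043003 / 230299288128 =-373.25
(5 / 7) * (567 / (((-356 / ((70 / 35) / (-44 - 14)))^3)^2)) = 405 / 1210843389805728978866176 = 0.00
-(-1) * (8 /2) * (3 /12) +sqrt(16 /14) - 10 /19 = 9 /19 +2 * sqrt(14) /7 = 1.54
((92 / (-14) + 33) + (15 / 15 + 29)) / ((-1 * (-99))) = 395 / 693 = 0.57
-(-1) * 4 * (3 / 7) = 12 / 7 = 1.71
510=510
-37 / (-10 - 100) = 37 / 110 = 0.34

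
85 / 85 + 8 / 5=13 / 5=2.60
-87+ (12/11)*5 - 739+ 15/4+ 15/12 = -8971/11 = -815.55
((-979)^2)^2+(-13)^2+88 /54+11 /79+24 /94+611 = 92091486023269438 /100251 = 918609151263.02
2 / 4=1 / 2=0.50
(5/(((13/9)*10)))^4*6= 19683/228488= 0.09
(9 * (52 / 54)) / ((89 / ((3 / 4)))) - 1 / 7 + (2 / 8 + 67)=67.18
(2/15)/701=2/10515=0.00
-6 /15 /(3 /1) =-2 /15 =-0.13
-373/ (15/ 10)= -746/ 3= -248.67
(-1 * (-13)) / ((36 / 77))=1001 / 36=27.81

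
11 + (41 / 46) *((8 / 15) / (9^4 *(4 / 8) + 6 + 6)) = 24990403 / 2271825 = 11.00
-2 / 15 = -0.13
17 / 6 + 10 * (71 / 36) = 203 / 9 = 22.56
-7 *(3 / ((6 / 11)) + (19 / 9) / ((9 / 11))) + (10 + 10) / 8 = -4379 / 81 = -54.06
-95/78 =-1.22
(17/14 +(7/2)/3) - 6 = -76/21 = -3.62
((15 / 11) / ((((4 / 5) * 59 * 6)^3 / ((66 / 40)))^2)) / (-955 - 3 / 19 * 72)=-653125 / 87706558313214045585408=-0.00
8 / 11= 0.73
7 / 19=0.37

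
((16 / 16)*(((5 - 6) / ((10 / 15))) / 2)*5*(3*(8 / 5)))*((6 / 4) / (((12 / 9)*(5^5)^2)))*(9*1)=-729 / 39062500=-0.00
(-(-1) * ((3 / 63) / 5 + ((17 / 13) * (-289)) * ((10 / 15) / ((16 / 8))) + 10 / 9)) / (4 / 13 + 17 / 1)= -511276 / 70875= -7.21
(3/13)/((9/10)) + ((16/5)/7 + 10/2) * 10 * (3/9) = 5036/273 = 18.45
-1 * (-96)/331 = 96/331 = 0.29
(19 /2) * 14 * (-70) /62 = -4655 /31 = -150.16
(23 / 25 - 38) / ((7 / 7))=-927 / 25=-37.08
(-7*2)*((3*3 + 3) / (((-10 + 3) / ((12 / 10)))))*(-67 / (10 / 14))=-67536 / 25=-2701.44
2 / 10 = 1 / 5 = 0.20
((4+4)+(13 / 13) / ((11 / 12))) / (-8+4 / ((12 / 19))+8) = 300 / 209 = 1.44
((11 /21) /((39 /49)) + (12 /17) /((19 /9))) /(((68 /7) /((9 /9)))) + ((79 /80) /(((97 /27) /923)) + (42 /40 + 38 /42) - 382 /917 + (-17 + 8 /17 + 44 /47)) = 239.75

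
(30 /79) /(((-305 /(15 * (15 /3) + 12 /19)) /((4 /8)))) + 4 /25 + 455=1041764844 /2289025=455.11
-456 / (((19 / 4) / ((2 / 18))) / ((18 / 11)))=-192 / 11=-17.45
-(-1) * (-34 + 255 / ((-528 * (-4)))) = -23851 / 704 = -33.88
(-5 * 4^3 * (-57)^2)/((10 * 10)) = -51984/5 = -10396.80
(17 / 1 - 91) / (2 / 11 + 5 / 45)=-252.62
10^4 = 10000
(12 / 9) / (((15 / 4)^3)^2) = 16384 / 34171875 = 0.00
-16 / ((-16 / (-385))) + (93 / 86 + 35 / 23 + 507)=246465 / 1978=124.60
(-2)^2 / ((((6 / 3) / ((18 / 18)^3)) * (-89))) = -0.02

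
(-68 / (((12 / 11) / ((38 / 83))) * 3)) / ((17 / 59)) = -24662 / 747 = -33.01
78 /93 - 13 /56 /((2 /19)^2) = -139659 /6944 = -20.11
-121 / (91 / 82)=-9922 / 91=-109.03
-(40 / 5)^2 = -64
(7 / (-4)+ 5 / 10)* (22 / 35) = -11 / 14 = -0.79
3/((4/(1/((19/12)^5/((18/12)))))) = 279936/2476099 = 0.11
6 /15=2 /5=0.40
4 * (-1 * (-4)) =16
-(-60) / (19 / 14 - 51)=-168 / 139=-1.21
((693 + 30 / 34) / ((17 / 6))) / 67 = 3.66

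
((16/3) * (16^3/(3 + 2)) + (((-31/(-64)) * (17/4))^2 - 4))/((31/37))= 158922439627/30474240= 5214.98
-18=-18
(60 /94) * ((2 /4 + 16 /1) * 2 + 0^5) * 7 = 6930 /47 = 147.45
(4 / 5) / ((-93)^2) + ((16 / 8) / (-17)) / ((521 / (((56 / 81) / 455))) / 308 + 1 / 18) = -239162684 / 18150354149805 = -0.00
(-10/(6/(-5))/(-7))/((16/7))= -25/48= -0.52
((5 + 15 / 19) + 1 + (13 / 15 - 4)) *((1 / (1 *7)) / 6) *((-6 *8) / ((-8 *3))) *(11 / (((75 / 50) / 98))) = 320936 / 2565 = 125.12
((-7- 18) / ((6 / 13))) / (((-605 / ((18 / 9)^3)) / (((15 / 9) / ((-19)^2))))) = 1300 / 393129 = 0.00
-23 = -23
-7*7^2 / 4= -343 / 4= -85.75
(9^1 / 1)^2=81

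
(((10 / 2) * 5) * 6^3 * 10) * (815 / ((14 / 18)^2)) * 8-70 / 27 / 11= 8469988556570 / 14553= 582009795.68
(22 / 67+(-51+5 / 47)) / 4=-12.64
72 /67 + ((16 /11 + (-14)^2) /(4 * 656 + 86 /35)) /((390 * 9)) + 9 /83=389183718386 /328957512741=1.18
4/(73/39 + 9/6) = 312/263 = 1.19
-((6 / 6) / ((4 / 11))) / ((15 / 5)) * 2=-11 / 6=-1.83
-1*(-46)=46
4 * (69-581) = -2048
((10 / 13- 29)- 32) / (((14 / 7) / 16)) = -6264 / 13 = -481.85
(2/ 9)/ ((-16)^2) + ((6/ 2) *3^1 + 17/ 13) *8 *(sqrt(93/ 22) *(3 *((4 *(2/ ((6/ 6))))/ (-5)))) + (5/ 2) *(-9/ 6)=-12864 *sqrt(2046)/ 715 - 4319/ 1152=-817.56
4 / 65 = 0.06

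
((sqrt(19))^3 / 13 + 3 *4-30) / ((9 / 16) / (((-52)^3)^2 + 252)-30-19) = 5693935655808 / 15500158174135-6010265414464 *sqrt(19) / 201502056263755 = 0.24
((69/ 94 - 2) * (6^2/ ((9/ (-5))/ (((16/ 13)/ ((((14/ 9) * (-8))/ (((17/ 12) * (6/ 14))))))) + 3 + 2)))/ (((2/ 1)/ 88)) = -2670360/ 46577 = -57.33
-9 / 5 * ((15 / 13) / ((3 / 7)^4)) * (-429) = 26411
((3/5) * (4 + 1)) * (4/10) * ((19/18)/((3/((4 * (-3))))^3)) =-1216/15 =-81.07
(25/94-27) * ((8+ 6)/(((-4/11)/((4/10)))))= 193501/470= 411.70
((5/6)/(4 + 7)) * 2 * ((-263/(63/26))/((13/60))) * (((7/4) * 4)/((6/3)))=-26300/99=-265.66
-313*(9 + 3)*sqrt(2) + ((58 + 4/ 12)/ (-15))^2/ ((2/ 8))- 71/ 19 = 87349/ 1539- 3756*sqrt(2) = -5255.03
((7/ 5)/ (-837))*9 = -7/ 465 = -0.02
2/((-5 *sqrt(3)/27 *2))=-3.12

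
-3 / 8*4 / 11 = -0.14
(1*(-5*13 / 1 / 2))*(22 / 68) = -715 / 68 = -10.51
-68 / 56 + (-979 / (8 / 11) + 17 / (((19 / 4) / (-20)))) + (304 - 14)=-1201169 / 1064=-1128.92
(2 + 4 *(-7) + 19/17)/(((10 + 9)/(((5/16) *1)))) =-2115/5168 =-0.41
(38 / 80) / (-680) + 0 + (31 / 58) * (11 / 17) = 272249 / 788800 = 0.35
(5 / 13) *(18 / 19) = 90 / 247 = 0.36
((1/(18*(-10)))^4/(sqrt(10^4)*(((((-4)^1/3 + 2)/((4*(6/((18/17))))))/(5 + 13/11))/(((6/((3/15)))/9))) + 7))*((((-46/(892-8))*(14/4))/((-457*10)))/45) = 119/1007526633048000000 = 0.00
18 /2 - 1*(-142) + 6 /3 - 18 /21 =1065 /7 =152.14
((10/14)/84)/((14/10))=25/4116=0.01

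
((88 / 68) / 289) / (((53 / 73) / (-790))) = -1268740 / 260389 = -4.87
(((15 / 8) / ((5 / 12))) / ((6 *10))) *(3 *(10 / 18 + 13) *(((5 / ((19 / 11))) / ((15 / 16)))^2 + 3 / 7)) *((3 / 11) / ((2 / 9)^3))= 3358580517 / 4447520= 755.16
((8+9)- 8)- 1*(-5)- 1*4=10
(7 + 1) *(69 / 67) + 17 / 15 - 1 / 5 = 9218 / 1005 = 9.17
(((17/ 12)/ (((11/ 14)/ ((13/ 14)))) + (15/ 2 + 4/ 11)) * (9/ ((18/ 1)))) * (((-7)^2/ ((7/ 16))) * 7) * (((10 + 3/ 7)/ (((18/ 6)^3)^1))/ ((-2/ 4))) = -2573396/ 891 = -2888.21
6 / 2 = 3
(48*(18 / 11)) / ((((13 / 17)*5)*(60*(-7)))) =-1224 / 25025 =-0.05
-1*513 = -513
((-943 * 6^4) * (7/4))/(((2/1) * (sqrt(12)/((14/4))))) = -1247589 * sqrt(3)/2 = -1080443.77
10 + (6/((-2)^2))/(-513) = 3419/342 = 10.00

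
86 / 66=43 / 33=1.30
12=12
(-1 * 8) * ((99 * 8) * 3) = -19008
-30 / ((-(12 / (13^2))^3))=24134045 / 288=83798.77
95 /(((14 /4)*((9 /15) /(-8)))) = -361.90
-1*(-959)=959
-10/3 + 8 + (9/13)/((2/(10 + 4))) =371/39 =9.51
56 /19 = 2.95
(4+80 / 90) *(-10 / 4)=-110 / 9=-12.22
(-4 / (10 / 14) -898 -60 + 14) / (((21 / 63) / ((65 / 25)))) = -185172 / 25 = -7406.88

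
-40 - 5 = -45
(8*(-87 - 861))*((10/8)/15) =-632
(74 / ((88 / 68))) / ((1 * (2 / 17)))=10693 / 22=486.05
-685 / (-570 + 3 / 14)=9590 / 7977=1.20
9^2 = 81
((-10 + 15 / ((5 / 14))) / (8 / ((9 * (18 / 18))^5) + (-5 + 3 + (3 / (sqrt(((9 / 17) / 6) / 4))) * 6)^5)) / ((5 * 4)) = 188159832011072223 / 37193495812677168049740159287 + 1131417660429597816 * sqrt(102) / 185967479063385840248700796435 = 0.00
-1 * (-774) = 774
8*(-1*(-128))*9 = 9216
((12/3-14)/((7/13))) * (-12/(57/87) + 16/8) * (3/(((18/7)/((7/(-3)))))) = -141050/171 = -824.85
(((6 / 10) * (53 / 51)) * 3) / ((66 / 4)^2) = 212 / 30855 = 0.01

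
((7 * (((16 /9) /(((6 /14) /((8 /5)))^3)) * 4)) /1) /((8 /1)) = 323.77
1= 1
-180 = -180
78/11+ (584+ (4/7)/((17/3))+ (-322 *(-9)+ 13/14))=1305305/374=3490.12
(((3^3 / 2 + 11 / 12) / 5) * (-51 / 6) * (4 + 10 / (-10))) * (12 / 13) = -8823 / 130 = -67.87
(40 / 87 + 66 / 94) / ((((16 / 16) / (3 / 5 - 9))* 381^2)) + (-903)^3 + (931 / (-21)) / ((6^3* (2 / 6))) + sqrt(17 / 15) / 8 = -17481967339601424611 / 23742533160 + sqrt(255) / 120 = -736314327.48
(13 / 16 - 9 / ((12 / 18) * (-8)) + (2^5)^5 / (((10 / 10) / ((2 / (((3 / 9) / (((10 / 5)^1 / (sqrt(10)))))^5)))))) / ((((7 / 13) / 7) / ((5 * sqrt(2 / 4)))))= 75846317314.27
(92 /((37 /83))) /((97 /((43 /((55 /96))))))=31521408 /197395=159.69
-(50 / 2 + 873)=-898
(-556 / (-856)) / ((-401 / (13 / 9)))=-1807 / 772326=-0.00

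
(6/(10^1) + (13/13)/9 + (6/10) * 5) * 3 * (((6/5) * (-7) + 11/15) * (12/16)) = -3841/60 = -64.02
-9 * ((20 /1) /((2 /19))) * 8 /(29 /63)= -861840 /29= -29718.62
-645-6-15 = -666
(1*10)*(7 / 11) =6.36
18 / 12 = 3 / 2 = 1.50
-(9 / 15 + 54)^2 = -2981.16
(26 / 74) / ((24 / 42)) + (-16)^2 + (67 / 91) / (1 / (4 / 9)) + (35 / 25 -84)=174.34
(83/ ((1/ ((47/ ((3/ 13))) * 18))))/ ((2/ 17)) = 2586363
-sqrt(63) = -3 * sqrt(7) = -7.94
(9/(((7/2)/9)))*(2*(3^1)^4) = 26244/7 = 3749.14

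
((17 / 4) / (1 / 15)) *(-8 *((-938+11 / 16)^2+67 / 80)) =-57352106967 / 128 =-448063335.68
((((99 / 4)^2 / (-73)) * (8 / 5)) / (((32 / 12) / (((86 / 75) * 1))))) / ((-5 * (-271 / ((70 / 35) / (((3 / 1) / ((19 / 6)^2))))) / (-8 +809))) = -4513514049 / 197830000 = -22.82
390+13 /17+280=11403 /17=670.76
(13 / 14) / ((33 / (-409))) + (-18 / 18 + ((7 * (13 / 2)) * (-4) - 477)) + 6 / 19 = -5891731 / 8778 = -671.19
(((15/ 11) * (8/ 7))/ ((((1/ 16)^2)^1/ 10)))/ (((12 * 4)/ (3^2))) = 57600/ 77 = 748.05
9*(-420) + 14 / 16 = -30233 / 8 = -3779.12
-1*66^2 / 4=-1089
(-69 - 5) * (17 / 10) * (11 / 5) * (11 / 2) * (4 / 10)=-76109 / 125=-608.87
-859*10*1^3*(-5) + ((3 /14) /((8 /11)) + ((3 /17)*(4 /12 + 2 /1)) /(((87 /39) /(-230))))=2369199309 /55216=42907.84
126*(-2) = -252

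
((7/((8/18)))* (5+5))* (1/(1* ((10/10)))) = 315/2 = 157.50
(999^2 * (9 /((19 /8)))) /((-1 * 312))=-2994003 /247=-12121.47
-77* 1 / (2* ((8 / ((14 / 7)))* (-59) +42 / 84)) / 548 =77 / 258108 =0.00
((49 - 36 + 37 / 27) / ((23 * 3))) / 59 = 388 / 109917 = 0.00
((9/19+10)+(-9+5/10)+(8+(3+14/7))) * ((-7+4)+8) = 2845/38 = 74.87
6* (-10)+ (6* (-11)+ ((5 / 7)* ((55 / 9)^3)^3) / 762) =22766453807992799 / 2066500888326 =11016.91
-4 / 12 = -1 / 3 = -0.33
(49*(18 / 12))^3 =397065.38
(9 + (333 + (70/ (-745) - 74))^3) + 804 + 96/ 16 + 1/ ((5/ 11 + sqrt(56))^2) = 2616628478335047979293/ 150763086931949 - 26620 * sqrt(14)/ 45576001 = 17355896.14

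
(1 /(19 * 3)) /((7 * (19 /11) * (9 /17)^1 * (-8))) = -187 /545832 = -0.00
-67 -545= -612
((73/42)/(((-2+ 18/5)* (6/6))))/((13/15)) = 1825/1456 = 1.25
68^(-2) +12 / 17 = 3265 / 4624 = 0.71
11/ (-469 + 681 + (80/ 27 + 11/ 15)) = 1485/ 29119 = 0.05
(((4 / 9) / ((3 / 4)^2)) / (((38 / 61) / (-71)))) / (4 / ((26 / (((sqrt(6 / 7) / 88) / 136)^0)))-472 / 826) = 6305936 / 29241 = 215.65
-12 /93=-0.13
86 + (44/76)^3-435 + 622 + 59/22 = 41629117/150898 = 275.88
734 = 734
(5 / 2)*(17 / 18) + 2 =157 / 36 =4.36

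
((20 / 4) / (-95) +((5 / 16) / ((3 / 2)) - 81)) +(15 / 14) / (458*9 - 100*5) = -467335895 / 5780712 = -80.84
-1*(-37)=37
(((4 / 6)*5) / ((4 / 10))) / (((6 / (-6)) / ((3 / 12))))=-25 / 12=-2.08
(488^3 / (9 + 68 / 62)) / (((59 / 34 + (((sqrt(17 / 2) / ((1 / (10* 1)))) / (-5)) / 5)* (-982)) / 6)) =-361345035929600 / 3954411062141 + 40896908676669440* sqrt(34) / 3954411062141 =60212.90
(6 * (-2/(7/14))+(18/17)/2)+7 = -280/17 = -16.47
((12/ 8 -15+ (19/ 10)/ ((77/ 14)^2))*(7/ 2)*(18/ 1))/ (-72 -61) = 146331/ 22990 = 6.36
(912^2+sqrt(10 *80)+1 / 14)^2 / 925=46577668 *sqrt(2) / 1295+135592447426689 / 181300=747940812.66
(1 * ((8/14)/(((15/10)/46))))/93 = 368/1953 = 0.19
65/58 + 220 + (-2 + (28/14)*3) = 13057/58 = 225.12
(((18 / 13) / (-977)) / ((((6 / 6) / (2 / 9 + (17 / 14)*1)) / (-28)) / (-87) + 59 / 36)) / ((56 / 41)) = -17431929 / 27538498715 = -0.00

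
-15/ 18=-5/ 6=-0.83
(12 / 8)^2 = 9 / 4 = 2.25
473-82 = 391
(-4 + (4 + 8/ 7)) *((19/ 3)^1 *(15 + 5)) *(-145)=-440800/ 21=-20990.48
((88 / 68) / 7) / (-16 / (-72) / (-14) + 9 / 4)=792 / 9571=0.08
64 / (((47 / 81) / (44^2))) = 10036224 / 47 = 213536.68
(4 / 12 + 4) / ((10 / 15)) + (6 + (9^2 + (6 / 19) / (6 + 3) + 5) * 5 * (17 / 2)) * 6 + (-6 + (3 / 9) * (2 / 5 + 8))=4175867 / 190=21978.25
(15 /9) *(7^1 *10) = 350 /3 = 116.67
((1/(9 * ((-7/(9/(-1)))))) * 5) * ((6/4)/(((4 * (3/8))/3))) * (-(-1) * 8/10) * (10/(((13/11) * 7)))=1320/637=2.07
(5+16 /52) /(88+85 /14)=322 /5707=0.06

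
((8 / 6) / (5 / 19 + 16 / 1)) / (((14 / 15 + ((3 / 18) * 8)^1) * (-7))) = -190 / 36771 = -0.01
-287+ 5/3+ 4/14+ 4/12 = -1993/7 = -284.71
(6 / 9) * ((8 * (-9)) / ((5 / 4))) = -192 / 5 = -38.40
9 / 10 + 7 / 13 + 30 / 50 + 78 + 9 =2315 / 26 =89.04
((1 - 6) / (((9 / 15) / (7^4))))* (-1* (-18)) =-360150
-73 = -73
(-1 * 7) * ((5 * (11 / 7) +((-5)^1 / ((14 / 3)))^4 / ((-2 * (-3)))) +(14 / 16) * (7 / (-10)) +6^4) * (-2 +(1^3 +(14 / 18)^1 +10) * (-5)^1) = 68601220669 / 123480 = 555565.44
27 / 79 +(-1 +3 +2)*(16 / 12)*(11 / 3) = 14147 / 711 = 19.90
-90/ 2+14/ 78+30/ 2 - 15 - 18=-2450/ 39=-62.82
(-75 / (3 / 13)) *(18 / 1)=-5850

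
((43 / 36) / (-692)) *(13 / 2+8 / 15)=-9073 / 747360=-0.01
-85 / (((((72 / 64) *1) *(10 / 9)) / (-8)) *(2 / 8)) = 2176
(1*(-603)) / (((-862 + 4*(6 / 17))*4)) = 10251 / 58520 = 0.18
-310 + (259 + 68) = 17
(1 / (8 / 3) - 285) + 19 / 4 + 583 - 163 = 1121 / 8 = 140.12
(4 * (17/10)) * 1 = 34/5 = 6.80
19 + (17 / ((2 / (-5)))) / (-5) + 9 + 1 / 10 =183 / 5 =36.60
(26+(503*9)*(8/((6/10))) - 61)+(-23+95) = 60397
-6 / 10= -3 / 5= -0.60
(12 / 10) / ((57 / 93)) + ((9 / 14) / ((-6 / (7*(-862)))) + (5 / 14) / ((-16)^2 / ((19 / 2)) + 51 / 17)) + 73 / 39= 9597100972 / 14757015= 650.34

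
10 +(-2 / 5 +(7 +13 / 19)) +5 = 2117 / 95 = 22.28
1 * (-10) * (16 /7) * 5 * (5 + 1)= -4800 /7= -685.71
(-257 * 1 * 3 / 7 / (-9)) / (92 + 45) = 257 / 2877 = 0.09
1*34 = 34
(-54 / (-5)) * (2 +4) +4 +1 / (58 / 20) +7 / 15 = 69.61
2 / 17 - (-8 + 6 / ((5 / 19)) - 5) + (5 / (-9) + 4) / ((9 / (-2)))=-71933 / 6885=-10.45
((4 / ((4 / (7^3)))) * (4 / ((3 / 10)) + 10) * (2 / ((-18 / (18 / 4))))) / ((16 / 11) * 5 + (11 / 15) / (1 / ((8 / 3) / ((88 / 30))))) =-132055 / 262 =-504.03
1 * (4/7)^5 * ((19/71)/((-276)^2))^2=0.00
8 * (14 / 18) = 56 / 9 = 6.22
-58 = -58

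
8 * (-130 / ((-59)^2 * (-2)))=520 / 3481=0.15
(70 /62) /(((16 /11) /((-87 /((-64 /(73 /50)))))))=489027 /317440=1.54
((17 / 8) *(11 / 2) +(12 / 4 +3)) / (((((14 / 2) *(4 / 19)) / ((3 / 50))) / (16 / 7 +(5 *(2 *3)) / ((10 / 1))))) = 596847 / 156800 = 3.81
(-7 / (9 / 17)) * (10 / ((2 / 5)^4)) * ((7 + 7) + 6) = -1859375 / 18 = -103298.61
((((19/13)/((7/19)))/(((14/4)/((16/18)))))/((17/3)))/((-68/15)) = -7220/184093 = -0.04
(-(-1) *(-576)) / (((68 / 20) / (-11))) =31680 / 17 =1863.53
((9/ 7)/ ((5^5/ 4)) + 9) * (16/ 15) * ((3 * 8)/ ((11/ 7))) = 2291328/ 15625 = 146.64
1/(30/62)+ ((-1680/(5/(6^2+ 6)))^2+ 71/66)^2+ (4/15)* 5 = 863797914666129077177/21780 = 39660143005791050.38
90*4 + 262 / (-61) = 21698 / 61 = 355.70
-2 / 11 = -0.18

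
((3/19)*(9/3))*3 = 27/19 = 1.42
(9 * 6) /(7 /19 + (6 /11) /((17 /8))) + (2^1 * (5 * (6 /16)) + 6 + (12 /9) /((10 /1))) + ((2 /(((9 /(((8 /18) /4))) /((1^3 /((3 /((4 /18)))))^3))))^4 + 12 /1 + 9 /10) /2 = 1474020453738357868629642685733 /14350062875972441396928507261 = 102.72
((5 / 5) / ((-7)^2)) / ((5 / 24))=24 / 245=0.10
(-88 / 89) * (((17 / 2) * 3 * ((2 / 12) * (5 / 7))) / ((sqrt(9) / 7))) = -1870 / 267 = -7.00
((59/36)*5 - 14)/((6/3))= -209/72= -2.90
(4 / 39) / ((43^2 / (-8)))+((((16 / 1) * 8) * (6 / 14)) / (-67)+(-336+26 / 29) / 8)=-167545519993 / 3923126844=-42.71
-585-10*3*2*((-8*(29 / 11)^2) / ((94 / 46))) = 5957745 / 5687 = 1047.61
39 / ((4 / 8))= 78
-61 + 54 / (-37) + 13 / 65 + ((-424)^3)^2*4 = 4299588170012414722 / 185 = 23241017135202241.74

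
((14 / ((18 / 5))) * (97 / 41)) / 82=3395 / 30258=0.11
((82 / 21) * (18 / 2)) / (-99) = -82 / 231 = -0.35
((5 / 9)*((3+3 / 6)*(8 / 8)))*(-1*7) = -245 / 18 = -13.61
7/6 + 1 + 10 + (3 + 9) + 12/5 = 797/30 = 26.57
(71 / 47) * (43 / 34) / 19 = 3053 / 30362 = 0.10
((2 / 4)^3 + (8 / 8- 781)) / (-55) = 6239 / 440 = 14.18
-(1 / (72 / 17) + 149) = -10745 / 72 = -149.24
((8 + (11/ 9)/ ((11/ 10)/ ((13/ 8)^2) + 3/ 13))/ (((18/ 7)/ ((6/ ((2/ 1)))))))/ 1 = 340753/ 29538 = 11.54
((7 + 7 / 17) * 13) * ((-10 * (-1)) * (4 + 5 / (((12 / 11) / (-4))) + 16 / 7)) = -197340 / 17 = -11608.24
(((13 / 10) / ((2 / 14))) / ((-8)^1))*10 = -91 / 8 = -11.38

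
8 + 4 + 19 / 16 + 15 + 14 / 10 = 2367 / 80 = 29.59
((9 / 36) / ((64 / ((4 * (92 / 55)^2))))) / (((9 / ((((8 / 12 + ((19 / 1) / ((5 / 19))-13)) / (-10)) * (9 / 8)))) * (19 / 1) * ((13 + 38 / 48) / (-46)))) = 5462983 / 951211250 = 0.01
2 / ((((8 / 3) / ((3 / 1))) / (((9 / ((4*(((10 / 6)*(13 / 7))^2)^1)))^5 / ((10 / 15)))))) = 26593117880808352923 / 11028679347920000000000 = 0.00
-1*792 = -792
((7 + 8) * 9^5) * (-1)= -885735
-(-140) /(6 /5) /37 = 350 /111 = 3.15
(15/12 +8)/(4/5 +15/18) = 5.66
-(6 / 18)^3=-1 / 27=-0.04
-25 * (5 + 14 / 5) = -195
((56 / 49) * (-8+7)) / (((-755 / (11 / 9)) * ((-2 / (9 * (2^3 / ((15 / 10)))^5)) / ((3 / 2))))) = -53.89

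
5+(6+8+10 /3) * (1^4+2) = 57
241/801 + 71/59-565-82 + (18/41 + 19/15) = -6237099118/9688095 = -643.79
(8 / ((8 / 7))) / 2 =7 / 2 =3.50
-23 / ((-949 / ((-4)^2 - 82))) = -1.60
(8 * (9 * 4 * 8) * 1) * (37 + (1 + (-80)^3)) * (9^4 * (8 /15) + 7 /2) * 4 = -82632927624192 /5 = -16526585524838.40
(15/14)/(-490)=-0.00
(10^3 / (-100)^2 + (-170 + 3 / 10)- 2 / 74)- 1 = -31566 / 185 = -170.63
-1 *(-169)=169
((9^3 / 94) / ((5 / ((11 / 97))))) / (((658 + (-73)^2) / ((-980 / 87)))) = -261954 / 791547257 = -0.00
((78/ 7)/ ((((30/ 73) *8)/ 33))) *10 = 31317/ 28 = 1118.46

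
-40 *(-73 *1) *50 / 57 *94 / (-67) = -13724000 / 3819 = -3593.61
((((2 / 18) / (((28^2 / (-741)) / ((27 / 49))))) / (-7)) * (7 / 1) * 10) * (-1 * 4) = -11115 / 4802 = -2.31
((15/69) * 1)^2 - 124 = -65571/529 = -123.95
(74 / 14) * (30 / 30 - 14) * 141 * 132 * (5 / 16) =-11190465 / 28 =-399659.46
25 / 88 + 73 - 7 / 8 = 1593 / 22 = 72.41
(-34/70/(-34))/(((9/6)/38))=38/105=0.36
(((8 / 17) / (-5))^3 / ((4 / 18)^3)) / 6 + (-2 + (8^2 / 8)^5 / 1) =20122411974 / 614125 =32765.99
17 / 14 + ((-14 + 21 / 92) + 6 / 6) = -7443 / 644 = -11.56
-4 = -4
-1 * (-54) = 54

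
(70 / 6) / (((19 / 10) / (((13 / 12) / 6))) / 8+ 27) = 4550 / 11043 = 0.41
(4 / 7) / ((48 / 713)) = 713 / 84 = 8.49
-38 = -38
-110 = -110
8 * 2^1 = 16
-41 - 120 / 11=-571 / 11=-51.91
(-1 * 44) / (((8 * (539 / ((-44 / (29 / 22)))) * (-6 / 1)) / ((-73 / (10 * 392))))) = 8833 / 8355480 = 0.00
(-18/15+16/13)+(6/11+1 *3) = 2557/715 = 3.58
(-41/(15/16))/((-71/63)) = 13776/355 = 38.81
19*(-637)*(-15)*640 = 116188800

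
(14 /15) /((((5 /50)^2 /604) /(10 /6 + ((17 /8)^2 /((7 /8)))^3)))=55334544185 /7056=7842197.31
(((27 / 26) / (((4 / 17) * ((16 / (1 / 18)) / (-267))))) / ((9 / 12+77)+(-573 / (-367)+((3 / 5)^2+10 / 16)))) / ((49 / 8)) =-13881775 / 1668585828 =-0.01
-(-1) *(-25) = -25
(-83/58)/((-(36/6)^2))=83/2088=0.04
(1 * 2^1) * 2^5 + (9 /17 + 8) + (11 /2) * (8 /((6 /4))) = 101.86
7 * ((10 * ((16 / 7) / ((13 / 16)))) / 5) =512 / 13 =39.38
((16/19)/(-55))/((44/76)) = -16/605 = -0.03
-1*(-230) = 230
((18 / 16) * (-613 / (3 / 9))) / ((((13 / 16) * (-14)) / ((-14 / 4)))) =-16551 / 26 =-636.58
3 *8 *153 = 3672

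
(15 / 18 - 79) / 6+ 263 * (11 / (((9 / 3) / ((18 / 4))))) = 155753 / 36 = 4326.47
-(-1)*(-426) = -426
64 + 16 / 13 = 848 / 13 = 65.23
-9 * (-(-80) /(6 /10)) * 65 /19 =-78000 /19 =-4105.26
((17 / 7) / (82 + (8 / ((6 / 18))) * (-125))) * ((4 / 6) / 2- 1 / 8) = -85 / 490224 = -0.00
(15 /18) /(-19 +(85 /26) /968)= -62920 /1434321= -0.04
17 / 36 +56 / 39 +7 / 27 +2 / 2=4447 / 1404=3.17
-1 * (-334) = 334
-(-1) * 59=59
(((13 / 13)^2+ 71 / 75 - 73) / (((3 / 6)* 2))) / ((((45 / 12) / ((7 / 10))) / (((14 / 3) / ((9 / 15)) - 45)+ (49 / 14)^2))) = 331.21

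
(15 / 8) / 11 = 15 / 88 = 0.17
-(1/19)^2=-1/361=-0.00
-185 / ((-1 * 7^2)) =185 / 49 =3.78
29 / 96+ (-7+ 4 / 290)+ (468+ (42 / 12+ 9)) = 6595517 / 13920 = 473.82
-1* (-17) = 17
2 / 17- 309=-5251 / 17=-308.88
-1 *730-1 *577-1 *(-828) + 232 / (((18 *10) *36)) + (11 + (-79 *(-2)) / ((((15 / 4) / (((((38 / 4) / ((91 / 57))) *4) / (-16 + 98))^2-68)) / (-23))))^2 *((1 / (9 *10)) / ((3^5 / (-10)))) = -377930435390248944557908457 / 190705093631951412150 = -1981753.23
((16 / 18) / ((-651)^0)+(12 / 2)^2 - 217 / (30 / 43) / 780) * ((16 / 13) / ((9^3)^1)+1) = 2701926139 / 73920600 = 36.55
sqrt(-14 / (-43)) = sqrt(602) / 43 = 0.57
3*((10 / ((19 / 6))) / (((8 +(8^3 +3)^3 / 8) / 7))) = 1120 / 288358649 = 0.00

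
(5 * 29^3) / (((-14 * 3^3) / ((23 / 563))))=-2804735 / 212814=-13.18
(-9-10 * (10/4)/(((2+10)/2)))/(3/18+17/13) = -1027/115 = -8.93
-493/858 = -0.57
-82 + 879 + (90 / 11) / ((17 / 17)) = 8857 / 11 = 805.18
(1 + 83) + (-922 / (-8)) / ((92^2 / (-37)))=2826847 / 33856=83.50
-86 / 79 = -1.09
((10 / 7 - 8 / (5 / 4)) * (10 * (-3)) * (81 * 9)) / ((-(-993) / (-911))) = -231113412 / 2317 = -99746.83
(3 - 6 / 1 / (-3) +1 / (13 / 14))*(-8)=-632 / 13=-48.62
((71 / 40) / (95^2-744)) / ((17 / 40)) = 71 / 140777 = 0.00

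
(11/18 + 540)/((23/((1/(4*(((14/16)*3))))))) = 9731/4347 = 2.24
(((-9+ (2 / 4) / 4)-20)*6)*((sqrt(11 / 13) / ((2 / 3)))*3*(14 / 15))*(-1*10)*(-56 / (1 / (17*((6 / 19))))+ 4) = -41010354*sqrt(143) / 247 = -1985475.73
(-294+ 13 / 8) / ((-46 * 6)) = 2339 / 2208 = 1.06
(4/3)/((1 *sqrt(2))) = 2 *sqrt(2)/3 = 0.94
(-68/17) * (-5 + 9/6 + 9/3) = 2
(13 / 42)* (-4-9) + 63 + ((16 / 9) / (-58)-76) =-62317 / 3654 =-17.05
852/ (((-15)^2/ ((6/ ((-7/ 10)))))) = -1136/ 35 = -32.46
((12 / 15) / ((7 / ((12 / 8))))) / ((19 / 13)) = 78 / 665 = 0.12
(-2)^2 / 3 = 4 / 3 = 1.33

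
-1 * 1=-1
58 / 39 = 1.49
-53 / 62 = -0.85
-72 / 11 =-6.55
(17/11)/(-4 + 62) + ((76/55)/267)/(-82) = 928291/34920930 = 0.03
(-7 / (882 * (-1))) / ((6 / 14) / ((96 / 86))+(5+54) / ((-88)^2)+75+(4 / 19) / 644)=1692064 / 16073552421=0.00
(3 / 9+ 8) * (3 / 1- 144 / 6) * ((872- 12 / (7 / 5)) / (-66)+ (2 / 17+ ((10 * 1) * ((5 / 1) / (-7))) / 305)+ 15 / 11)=69614675 / 34221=2034.27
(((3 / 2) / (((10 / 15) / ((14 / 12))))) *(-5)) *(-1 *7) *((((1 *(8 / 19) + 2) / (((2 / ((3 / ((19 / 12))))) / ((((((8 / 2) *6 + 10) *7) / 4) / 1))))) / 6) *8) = 6035085 / 361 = 16717.69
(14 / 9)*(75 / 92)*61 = 10675 / 138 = 77.36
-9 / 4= -2.25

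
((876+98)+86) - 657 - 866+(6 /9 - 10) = -1417 /3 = -472.33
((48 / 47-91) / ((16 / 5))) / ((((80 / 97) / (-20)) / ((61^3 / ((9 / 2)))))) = 465552784765 / 13536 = 34393675.00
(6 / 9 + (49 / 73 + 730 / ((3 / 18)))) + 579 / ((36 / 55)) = 1537649 / 292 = 5265.92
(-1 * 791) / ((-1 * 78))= 791 / 78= 10.14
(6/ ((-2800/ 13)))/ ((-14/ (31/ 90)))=403/ 588000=0.00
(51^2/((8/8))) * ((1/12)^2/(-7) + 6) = 1747583/112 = 15603.42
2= 2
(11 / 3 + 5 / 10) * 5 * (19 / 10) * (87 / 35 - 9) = -1805 / 7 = -257.86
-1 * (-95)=95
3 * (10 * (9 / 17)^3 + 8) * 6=170.71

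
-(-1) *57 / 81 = 19 / 27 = 0.70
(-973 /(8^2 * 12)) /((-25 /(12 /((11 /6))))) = 2919 /8800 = 0.33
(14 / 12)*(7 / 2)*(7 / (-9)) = -343 / 108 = -3.18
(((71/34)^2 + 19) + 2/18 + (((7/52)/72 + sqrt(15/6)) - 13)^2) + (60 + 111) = 1482379852945/4051067904 - 48665 *sqrt(10)/3744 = 324.82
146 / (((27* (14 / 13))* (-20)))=-949 / 3780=-0.25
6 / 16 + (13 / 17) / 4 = 77 / 136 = 0.57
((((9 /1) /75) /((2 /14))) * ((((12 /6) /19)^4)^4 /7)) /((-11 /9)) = -1769472 /79321388731095821112275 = -0.00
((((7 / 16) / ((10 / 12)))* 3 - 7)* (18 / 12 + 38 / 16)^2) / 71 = -208537 / 181760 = -1.15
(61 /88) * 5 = 305 /88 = 3.47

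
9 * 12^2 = 1296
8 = 8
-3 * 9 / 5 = -27 / 5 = -5.40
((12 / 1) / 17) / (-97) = -12 / 1649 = -0.01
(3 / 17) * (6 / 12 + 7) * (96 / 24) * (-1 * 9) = -810 / 17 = -47.65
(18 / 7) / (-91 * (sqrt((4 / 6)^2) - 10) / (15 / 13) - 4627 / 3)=-810 / 253967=-0.00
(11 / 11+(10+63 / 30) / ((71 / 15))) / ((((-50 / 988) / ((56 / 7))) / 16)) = -3193216 / 355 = -8994.97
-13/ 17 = -0.76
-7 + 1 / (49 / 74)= -269 / 49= -5.49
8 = 8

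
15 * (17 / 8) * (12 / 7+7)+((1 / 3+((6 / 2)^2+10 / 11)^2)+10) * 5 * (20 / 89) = 723141785 / 1809192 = 399.70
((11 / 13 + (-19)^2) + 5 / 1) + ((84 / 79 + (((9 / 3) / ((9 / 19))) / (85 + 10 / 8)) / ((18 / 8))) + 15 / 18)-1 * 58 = 5946069101 / 19133010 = 310.78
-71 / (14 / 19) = -1349 / 14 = -96.36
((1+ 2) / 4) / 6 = 1 / 8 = 0.12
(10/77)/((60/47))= 47/462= 0.10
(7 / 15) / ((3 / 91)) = 637 / 45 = 14.16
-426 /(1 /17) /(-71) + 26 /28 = 1441 /14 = 102.93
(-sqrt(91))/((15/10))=-2 * sqrt(91)/3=-6.36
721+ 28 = 749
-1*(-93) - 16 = 77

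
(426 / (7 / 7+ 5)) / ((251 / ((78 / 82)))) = 2769 / 10291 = 0.27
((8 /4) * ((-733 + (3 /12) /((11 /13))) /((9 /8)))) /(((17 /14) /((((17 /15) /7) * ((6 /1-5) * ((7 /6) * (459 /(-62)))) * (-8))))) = -12000.60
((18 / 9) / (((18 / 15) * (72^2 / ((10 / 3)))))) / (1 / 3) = 25 / 7776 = 0.00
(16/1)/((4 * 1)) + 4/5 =24/5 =4.80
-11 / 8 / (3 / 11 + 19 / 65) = -7865 / 3232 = -2.43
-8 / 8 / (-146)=0.01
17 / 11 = 1.55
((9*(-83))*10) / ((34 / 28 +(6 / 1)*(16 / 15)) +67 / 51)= -26667900 / 31873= -836.69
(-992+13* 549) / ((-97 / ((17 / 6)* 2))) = -104465 / 291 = -358.99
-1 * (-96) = 96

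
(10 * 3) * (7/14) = 15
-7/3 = -2.33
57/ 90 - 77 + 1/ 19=-43499/ 570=-76.31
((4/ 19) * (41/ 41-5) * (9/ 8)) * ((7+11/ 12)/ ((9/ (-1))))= 0.83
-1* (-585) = 585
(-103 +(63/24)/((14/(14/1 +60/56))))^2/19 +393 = 46219627/50176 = 921.15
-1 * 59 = -59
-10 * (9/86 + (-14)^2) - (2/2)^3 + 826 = -1136.05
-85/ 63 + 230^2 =3332615/ 63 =52898.65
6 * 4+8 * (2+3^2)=112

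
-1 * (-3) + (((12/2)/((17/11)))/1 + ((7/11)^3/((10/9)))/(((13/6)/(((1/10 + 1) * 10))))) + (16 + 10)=4553972/133705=34.06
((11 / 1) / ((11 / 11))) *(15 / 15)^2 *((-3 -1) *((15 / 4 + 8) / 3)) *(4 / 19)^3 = -33088 / 20577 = -1.61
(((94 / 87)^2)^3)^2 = 475920314814253376475136 / 188031682201497672618081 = 2.53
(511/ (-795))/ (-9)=511/ 7155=0.07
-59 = -59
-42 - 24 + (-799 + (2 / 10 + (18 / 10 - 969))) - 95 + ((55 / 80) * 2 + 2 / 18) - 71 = -143749 / 72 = -1996.51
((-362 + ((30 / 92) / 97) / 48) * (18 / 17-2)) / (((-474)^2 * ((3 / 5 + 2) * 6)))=43073165 / 443106905904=0.00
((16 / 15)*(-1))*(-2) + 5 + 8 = 227 / 15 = 15.13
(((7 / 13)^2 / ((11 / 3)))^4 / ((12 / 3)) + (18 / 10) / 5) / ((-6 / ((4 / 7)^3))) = -1146570024596856 / 102412198143830575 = -0.01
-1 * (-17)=17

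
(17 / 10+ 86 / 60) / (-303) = -47 / 4545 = -0.01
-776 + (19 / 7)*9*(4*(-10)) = -12272 / 7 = -1753.14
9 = 9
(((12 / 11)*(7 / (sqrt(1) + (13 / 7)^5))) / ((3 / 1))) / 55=117649 / 58700125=0.00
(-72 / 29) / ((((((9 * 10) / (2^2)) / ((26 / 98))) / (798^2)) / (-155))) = 83798208 / 29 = 2889593.38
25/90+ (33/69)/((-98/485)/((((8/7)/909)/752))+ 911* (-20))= 3878479705/13962699792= 0.28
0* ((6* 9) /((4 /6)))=0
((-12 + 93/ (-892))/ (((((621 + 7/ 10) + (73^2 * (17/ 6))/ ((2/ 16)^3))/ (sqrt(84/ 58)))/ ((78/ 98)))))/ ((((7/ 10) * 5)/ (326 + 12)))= -164222370 * sqrt(1218)/ 39575203838947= -0.00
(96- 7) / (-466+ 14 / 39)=-3471 / 18160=-0.19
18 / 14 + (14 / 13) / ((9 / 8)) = 1837 / 819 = 2.24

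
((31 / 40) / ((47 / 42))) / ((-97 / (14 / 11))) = -0.01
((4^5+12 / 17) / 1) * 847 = 14754740 / 17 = 867925.88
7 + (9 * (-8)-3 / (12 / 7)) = -267 / 4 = -66.75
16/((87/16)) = 256/87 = 2.94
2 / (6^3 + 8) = 1 / 112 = 0.01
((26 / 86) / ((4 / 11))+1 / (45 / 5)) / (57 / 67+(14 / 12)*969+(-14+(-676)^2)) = 0.00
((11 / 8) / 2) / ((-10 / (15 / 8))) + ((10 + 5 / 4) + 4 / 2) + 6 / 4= 3743 / 256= 14.62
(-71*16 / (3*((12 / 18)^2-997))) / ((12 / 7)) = 1988 / 8969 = 0.22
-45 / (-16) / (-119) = -45 / 1904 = -0.02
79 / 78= 1.01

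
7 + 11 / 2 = 25 / 2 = 12.50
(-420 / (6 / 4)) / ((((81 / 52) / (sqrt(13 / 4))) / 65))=-473200 *sqrt(13) / 81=-21063.54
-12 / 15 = -4 / 5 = -0.80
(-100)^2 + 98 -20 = 10078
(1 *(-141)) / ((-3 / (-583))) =-27401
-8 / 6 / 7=-0.19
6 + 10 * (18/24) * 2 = 21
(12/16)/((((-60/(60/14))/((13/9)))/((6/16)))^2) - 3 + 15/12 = -263255/150528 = -1.75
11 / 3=3.67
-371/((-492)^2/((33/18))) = -4081/1452384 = -0.00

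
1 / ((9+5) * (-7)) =-1 / 98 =-0.01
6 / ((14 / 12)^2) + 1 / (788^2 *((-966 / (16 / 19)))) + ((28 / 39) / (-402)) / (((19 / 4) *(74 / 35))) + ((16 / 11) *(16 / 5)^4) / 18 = 42690933952548189859 / 3314172092907926250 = 12.88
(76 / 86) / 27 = 0.03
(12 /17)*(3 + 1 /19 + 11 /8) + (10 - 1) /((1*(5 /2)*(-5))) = 38847 /16150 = 2.41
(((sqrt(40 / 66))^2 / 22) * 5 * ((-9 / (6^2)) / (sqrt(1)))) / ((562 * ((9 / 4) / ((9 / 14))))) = -25 / 1428042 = -0.00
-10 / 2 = -5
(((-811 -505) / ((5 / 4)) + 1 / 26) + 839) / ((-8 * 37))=27789 / 38480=0.72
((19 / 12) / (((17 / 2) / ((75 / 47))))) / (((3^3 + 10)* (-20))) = -95 / 236504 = -0.00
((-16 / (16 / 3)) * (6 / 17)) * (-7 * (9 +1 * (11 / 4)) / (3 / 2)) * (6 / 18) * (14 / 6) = 2303 / 51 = 45.16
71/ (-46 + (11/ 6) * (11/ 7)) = -2982/ 1811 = -1.65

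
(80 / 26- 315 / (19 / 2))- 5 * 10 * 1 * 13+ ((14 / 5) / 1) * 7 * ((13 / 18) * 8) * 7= 112.63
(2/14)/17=1/119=0.01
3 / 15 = 1 / 5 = 0.20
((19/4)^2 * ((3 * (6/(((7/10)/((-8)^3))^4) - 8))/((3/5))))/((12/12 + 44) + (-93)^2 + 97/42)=558173949785559717/25055807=22277228978.72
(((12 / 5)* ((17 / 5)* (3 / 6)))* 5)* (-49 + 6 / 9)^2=142970 / 3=47656.67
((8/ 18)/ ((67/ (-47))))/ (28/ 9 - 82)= 94/ 23785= 0.00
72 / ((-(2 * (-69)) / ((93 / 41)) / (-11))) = -12276 / 943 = -13.02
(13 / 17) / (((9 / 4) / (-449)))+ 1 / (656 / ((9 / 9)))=-152.60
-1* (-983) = 983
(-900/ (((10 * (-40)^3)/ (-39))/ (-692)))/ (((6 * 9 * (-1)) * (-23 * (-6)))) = -2249/ 441600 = -0.01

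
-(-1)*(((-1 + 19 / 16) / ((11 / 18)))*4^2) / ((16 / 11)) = 27 / 8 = 3.38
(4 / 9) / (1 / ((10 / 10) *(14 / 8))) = 7 / 9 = 0.78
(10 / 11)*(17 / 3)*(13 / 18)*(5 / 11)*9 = 5525 / 363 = 15.22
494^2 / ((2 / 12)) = 1464216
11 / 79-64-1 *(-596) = 42039 / 79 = 532.14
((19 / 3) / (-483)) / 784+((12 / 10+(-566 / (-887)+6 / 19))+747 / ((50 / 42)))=301362885618841 / 478631941200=629.63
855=855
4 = 4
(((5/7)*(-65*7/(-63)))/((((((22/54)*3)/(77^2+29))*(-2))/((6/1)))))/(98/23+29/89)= -16447.99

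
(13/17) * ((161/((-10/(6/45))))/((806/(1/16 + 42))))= -108353/1264800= -0.09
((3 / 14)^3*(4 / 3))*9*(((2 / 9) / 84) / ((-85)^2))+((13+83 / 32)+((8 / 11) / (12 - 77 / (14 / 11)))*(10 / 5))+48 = 37649046734833 / 592303650400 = 63.56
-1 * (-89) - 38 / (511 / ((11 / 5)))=226977 / 2555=88.84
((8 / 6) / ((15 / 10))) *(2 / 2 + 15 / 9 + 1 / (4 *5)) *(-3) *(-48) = 347.73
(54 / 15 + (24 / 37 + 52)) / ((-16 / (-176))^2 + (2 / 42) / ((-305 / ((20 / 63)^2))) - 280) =-6401760471414 / 31866367791535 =-0.20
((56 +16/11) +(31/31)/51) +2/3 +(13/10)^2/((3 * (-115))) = 125021299/2150500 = 58.14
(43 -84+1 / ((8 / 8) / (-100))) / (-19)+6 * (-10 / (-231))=11237 / 1463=7.68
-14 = -14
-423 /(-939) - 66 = -20517 /313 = -65.55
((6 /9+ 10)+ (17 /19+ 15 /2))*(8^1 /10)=4346 /285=15.25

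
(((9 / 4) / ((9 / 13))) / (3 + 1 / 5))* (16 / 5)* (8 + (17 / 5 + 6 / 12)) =1547 / 40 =38.68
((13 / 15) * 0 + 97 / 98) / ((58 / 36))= 873 / 1421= 0.61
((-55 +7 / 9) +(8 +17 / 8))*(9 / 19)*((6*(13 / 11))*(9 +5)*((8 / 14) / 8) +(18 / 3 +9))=-771525 / 1672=-461.44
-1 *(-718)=718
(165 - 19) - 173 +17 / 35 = -928 / 35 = -26.51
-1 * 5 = -5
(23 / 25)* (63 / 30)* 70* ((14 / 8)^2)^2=1268.40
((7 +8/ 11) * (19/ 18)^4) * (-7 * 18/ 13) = -77540995/ 833976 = -92.98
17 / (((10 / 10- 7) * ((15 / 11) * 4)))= -187 / 360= -0.52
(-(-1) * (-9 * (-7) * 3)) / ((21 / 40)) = 360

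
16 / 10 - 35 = -167 / 5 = -33.40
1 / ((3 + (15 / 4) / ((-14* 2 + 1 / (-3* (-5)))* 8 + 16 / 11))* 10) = 73264 / 2185545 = 0.03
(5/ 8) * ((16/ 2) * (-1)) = -5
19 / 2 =9.50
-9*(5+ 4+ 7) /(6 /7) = -168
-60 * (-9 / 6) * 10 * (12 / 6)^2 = 3600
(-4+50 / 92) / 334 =-159 / 15364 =-0.01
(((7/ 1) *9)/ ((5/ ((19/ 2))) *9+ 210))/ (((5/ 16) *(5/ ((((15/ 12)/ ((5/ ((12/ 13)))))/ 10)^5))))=96957/ 78899762500000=0.00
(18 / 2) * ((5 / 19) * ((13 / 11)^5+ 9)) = 26.78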